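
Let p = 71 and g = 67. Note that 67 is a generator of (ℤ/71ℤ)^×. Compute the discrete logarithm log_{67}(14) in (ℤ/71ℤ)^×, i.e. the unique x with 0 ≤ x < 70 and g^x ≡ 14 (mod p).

Successive powers of 67 modulo 71:
  67^0=1  67^1=67  67^2=16  67^3=7  67^4=43  67^5=41
  67^6=49  67^7=17  67^8=3  67^9=59  67^10=48  67^11=21
  67^12=58  67^13=52  67^14=5  67^15=51  67^16=9  67^17=35
  67^18=2  67^19=63  67^20=32  67^21=14
So 67^21 ≡ 14 (mod 71), giving x = 21.

21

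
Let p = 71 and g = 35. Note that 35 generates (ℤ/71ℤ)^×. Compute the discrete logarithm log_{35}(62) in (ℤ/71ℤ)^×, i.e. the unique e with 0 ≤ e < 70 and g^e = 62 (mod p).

Successive powers of 35 modulo 71:
  35^0=1  35^1=35  35^2=18  35^3=62
So 35^3 ≡ 62 (mod 71), giving e = 3.

3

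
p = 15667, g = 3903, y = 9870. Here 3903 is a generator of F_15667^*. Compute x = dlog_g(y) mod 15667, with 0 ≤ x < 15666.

13407

Baby-step giant-step with m = ceil(sqrt(15666)) = 126.
Baby table (3903^j mod 15667 for j=0..125):
  0:1  1:3903  2:5085  3:12333  4:6675  5:13971  6:7653  7:8357
  8:14344  9:6441  10:9355  11:8455  12:5163  13:3427  14:11630  15:4591
  16:11292  17:1405  18:265  19:273  20:163  21:9509  22:14171  23:4903
  24:7002  25:5558  26:9746  27:14829  28:3689  29:194  30:5166  31:15136
  32:11218  33:10256  34:15650  35:11984  36:7557  37:9677  38:11861  39:13165
  40:10902  41:14601  42:6824  43:172  44:13302  45:12935  46:6231  47:4409
  48:5961  49:288  50:11707  51:7449  52:11162  53:11026  54:12896  55:10684
  56:9765  57:10651  58:6302  59:15183  60:6655  61:14246  62:15622  63:12369
  64:6180  65:9027  66:12965  67:13652  68:289  69:15610  70:12534  71:7828
  72:2034  73:11200  74:2670  75:2455  76:9328  77:12743  78:8871  79:15110
  80:3742  81:3382  82:8332  83:10771  84:4652  85:14370  86:13917  87:562
  88:106  89:6376  90:6332  91:6937  92:2535  93:8228  94:12201  95:8490
  96:765  97:9065  98:4609  99:3211  100:14600  101:2921  102:10754  103:969
  104:6260  105:7927  106:12423  107:13271  108:1611  109:5266  110:13761  111:2707
  112:5863  113:9469  114:14721  115:5174  116:15026  117:4897  118:14918  119:6382
  120:14083  121:6113  122:13865  123:1277  124:2025  125:7407
Giant step factor: 3903^(-126) ≡ 2186 (mod 15667).
Scan 9870·2186^i mod 15667 for i = 0, 1, …:
  i=0: 9870   i=1: 2361   i=2: 6703   i=3: 4113
  i=4: 13827   i=5: 4179   i=6: 1433   i=7: 14805
  i=8: 11375   i=9: 2221     …   i=105: 2175
  i=106: 7449
Match at i=106, j=51: x = 106·126 + 51 = 13407.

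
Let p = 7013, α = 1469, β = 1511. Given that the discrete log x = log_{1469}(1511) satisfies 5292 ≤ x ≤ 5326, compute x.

Compute 1469^5292 mod 7013 = 5219, then multiply by 1469 repeatedly:
  1469^5292=5219  1469^5293=1502  1469^5294=4356  1469^5295=3108  1469^5296=189
  1469^5297=4134  1469^5298=6601  1469^5299=4903  1469^5300=156  1469^5301=4748
  1469^5302=3890  1469^5303=5828  1469^5304=5472  1469^5305=1470  1469^5306=6439
  1469^5307=5367  1469^5308=1511
Found 1511 at exponent 5308.

5308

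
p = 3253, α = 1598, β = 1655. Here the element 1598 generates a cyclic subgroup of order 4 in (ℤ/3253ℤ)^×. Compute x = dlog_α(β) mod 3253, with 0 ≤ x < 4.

3

Successive powers of 1598 modulo 3253:
  1598^0=1  1598^1=1598  1598^2=3252  1598^3=1655
So 1598^3 ≡ 1655 (mod 3253), giving x = 3.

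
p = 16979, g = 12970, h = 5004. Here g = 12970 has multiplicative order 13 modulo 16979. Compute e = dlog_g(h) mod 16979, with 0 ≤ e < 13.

7

Successive powers of 12970 modulo 16979:
  12970^0=1  12970^1=12970  12970^2=9947  12970^3=6148  12970^4=6176  12970^5=12777
  12970^6=2650  12970^7=5004
So 12970^7 ≡ 5004 (mod 16979), giving e = 7.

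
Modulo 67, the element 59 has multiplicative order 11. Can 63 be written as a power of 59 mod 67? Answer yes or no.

⟨59⟩ has order 11; its elements mod 67 are {1, 9, 14, 15, 22, 24, 25, 40, 59, 62, 64}.
63 is not in this set.

no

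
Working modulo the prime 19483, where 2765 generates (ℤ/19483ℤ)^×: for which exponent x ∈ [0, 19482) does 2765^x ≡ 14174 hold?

1717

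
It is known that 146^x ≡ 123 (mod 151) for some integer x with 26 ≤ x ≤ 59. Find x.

36

Compute 146^26 mod 151 = 137, then multiply by 146 repeatedly:
  146^26=137  146^27=70  146^28=103  146^29=89  146^30=8
  146^31=111  146^32=49  146^33=57  146^34=17  146^35=66
  146^36=123
Found 123 at exponent 36.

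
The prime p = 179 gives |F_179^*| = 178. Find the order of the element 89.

89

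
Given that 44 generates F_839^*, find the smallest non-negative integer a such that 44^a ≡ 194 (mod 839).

Baby-step giant-step with m = ceil(sqrt(838)) = 29.
Baby table (44^j mod 839 for j=0..28):
  0:1  1:44  2:258  3:445  4:283  5:706  6:21  7:85
  8:384  9:116  10:70  11:563  12:441  13:107  14:513  15:758
  16:631  17:77  18:32  19:569  20:705  21:816  22:666  23:778
  24:672  25:203  26:542  27:356  28:562
Giant step factor: 44^(-29) ≡ 522 (mod 839).
Scan 194·522^i mod 839 for i = 0, 1, …:
  i=0: 194   i=1: 588   i=2: 701   i=3: 118
  i=4: 349   i=5: 115   i=6: 461   i=7: 688
  i=8: 44
Match at i=8, j=1: a = 8·29 + 1 = 233.

233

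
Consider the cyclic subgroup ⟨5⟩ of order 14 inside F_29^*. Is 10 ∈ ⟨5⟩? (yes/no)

⟨5⟩ has order 14; its elements mod 29 are {1, 4, 5, 6, 7, 9, 13, 16, 20, 22, 23, 24, 25, 28}.
10 is not in this set.

no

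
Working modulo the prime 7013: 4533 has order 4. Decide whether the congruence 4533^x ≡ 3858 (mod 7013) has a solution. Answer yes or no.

no

⟨4533⟩ has order 4; its elements mod 7013 are {1, 2480, 4533, 7012}.
3858 is not in this set.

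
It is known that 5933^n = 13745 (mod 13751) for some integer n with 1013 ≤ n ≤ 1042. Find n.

Compute 5933^1013 mod 13751 = 1072, then multiply by 5933 repeatedly:
  5933^1013=1072  5933^1014=7214  5933^1015=7550  5933^1016=7143  5933^1017=12588
  5933^1018=2923  5933^1019=2148  5933^1020=10658  5933^1021=6816  5933^1022=11388
  5933^1023=6341  5933^1024=12168  5933^1025=13745
Found 13745 at exponent 1025.

1025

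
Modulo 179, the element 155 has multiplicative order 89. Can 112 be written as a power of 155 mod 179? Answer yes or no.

112 ∈ ⟨155⟩ iff 112^89 ≡ 1 (mod 179), since |⟨155⟩| = 89.
112^89 mod 179 = 178.
Since 178 ≠ 1, 112 does not lie in the subgroup.

no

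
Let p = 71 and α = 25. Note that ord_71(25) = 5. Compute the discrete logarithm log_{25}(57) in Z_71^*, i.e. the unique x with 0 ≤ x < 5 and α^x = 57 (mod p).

2

Successive powers of 25 modulo 71:
  25^0=1  25^1=25  25^2=57
So 25^2 ≡ 57 (mod 71), giving x = 2.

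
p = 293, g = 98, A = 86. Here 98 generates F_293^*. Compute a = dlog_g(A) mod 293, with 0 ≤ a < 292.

165

Baby-step giant-step with m = ceil(sqrt(292)) = 18.
Baby table (98^j mod 293 for j=0..17):
  0:1  1:98  2:228  3:76  4:123  5:41  6:209  7:265
  8:186  9:62  10:216  11:72  12:24  13:8  14:198  15:66
  16:22  17:105
Giant step factor: 98^(-18) ≡ 67 (mod 293).
Scan 86·67^i mod 293 for i = 0, 1, …:
  i=0: 86   i=1: 195   i=2: 173   i=3: 164
  i=4: 147   i=5: 180   i=6: 47   i=7: 219
  i=8: 23   i=9: 76
Match at i=9, j=3: a = 9·18 + 3 = 165.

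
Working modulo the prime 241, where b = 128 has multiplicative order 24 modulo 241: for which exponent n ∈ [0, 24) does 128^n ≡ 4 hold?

14

Successive powers of 128 modulo 241:
  128^0=1  128^1=128  128^2=237  128^3=211  128^4=16  128^5=120
  128^6=177  128^7=2  128^8=15  128^9=233  128^10=181  128^11=32
  128^12=240  128^13=113  128^14=4
So 128^14 ≡ 4 (mod 241), giving n = 14.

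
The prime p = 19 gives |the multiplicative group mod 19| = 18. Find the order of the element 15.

18

The order of 15 must divide p − 1 = 18 = 2 · 3^2.
Divisors: 1, 2, 3, 6, 9, 18.
Check each in increasing order: 15^1 ≡ 15;  15^2 ≡ 16;  15^3 ≡ 12;  15^6 ≡ 11;  15^9 ≡ 18;  15^18 ≡ 1.
Smallest exponent giving 1 is 18.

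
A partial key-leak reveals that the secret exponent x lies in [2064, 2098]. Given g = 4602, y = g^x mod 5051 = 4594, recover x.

2071

Compute 4602^2064 mod 5051 = 2327, then multiply by 4602 repeatedly:
  4602^2064=2327  4602^2065=734  4602^2066=3800  4602^2067=1038  4602^2068=3681
  4602^2069=3959  4602^2070=361  4602^2071=4594
Found 4594 at exponent 2071.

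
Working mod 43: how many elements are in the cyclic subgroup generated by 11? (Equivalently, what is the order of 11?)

7

The order of 11 must divide p − 1 = 42 = 2 · 3 · 7.
Divisors: 1, 2, 3, 6, 7, 14, 21, 42.
Check each in increasing order: 11^1 ≡ 11;  11^2 ≡ 35;  11^3 ≡ 41;  11^6 ≡ 4;  11^7 ≡ 1.
Smallest exponent giving 1 is 7.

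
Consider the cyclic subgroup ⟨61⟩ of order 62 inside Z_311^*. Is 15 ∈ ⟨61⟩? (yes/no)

15 ∈ ⟨61⟩ iff 15^62 ≡ 1 (mod 311), since |⟨61⟩| = 62.
15^62 mod 311 = 1.
Since 1 = 1, 15 lies in the subgroup.

yes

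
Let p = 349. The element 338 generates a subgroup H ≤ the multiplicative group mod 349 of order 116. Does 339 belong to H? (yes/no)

339 ∈ ⟨338⟩ iff 339^116 ≡ 1 (mod 349), since |⟨338⟩| = 116.
339^116 mod 349 = 1.
Since 1 = 1, 339 lies in the subgroup.

yes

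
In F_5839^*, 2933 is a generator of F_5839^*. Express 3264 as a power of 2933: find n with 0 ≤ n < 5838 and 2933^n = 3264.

Baby-step giant-step with m = ceil(sqrt(5838)) = 77.
Baby table (2933^j mod 5839 for j=0..76):
  0:1  1:2933  2:1642  3:4650  4:4385  5:3727  6:683  7:462
  8:398  9:5373  10:5387  11:5576  12:5208  13:240  14:3240  15:2867
  16:751  17:1380  18:1113  19:428  20:5778  21:2096  22:4940  23:2461
  24:1109  25:374  26:5049  27:1013  28:4917  29:5070  30:4216  31:4365
  32:3457  33:2877  34:886  35:283  36:901  37:3405  38:2175  39:3087
  40:3721  41:602  42:2288  43:1693  44:2419  45:542  46:1478  47:2436
  48:3691  49:197  50:5579  51:2329  52:5166  53:5512  54:4344  55:254
  56:3429  57:2499  58:1622  59:4380  60:740  61:4151  62:568  63:1829
  64:4255  65:1972  66:3266  67:3218  68:2570  69:5500  70:4182  71:3906
  72:180  73:2430  74:3610  75:2023  76:1035
Giant step factor: 2933^(-77) ≡ 1719 (mod 5839).
Scan 3264·1719^i mod 5839 for i = 0, 1, …:
  i=0: 3264   i=1: 5376   i=2: 4046   i=3: 825
  i=4: 5137   i=5: 1935   i=6: 3874   i=7: 2946
  i=8: 1761   i=9: 2557     …   i=31: 5368
  i=32: 1972
Match at i=32, j=65: n = 32·77 + 65 = 2529.

2529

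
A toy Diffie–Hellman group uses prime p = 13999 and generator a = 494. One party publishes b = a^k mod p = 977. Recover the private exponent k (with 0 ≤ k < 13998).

7983

Baby-step giant-step with m = ceil(sqrt(13998)) = 119.
Baby table (494^j mod 13999 for j=0..118):
  0:1  1:494  2:6053  3:8395  4:3426  5:12564  6:5059  7:7324
  8:6314  9:11338  10:1372  11:5816  12:3309  13:10762  14:10807  15:5039
  16:11443  17:11245  18:11426  19:2847  20:6518  21:122  22:4272  23:10518
  24:2263  25:12001  26:6917  27:1242  28:11591  29:363  30:11334  31:13395
  32:9602  33:11726  34:11057  35:2548  36:12801  37:10145  38:13987  39:8071
  40:11358  41:11252  42:885  43:3221  44:9287  45:10105  46:8226  47:3934
  48:11534  49:203  50:2289  51:10846  52:10306  53:9527  54:2674  55:5050
  56:2878  57:7833  58:5778  59:12535  60:4732  61:13774  62:842  63:9977
  64:990  65:13094  66:898  67:9643  68:3982  69:7248  70:10767  71:13277
  72:7306  73:11421  74:377  75:4251  76:144  77:1141  78:3694  79:4966
  80:3379  81:3345  82:548  83:4731  84:13280  85:8788  86:1582  87:11563
  88:530  89:9838  90:2319  91:11667  92:9909  93:9395  94:7461  95:3997
  96:659  97:3569  98:13211  99:2700  100:3895  101:6267  102:2119  103:10860
  104:3223  105:10275  106:8212  107:11017  108:10786  109:8664  110:10321  111:2938
  112:9475  113:4984  114:12271  115:307  116:11668  117:10403  118:1449
Giant step factor: 494^(-119) ≡ 13901 (mod 13999).
Scan 977·13901^i mod 13999 for i = 0, 1, …:
  i=0: 977   i=1: 2247   i=2: 3778   i=3: 7729
  i=4: 12503   i=5: 6618   i=6: 9389   i=7: 3812
  i=8: 4397   i=9: 3063     …   i=66: 13985
  i=67: 1372
Match at i=67, j=10: k = 67·119 + 10 = 7983.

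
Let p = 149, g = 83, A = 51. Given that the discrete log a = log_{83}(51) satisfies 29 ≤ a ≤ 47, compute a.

33

Compute 83^29 mod 149 = 137, then multiply by 83 repeatedly:
  83^29=137  83^30=47  83^31=27  83^32=6  83^33=51
Found 51 at exponent 33.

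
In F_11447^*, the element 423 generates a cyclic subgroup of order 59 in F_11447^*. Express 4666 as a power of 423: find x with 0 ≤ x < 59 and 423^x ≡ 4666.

11

Successive powers of 423 modulo 11447:
  423^0=1  423^1=423  423^2=7224  423^3=10850  423^4=10750  423^5=2791
  423^6=1552  423^7=4017  423^8=5035  423^9=663  423^10=5721  423^11=4666
So 423^11 ≡ 4666 (mod 11447), giving x = 11.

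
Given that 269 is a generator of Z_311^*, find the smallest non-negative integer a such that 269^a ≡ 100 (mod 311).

66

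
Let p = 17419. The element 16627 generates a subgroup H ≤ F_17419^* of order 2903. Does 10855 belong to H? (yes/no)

10855 ∈ ⟨16627⟩ iff 10855^2903 ≡ 1 (mod 17419), since |⟨16627⟩| = 2903.
10855^2903 mod 17419 = 1.
Since 1 = 1, 10855 lies in the subgroup.

yes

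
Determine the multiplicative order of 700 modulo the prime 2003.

2002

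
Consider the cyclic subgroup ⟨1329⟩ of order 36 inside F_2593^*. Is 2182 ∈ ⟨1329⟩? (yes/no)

2182 ∈ ⟨1329⟩ iff 2182^36 ≡ 1 (mod 2593), since |⟨1329⟩| = 36.
2182^36 mod 2593 = 1707.
Since 1707 ≠ 1, 2182 does not lie in the subgroup.

no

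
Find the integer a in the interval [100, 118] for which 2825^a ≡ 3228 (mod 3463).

Compute 2825^100 mod 3463 = 132, then multiply by 2825 repeatedly:
  2825^100=132  2825^101=2359  2825^102=1363  2825^103=3082  2825^104=668
  2825^105=3228
Found 3228 at exponent 105.

105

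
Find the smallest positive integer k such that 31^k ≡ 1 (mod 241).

240

The order of 31 must divide p − 1 = 240 = 2^4 · 3 · 5.
Divisors: 1, 2, 3, 4, 5, 6, 8, 10, 12, 15, 16, 20, 24, 30, 40, 48, 60, 80, 120, 240.
Check each in increasing order: 31^1 ≡ 31;  31^2 ≡ 238;  31^3 ≡ 148;  31^4 ≡ 9;  31^5 ≡ 38;  31^6 ≡ 214;  31^8 ≡ 81;  31^10 ≡ 239;  31^12 ≡ 6;  31^15 ≡ 165;  31^16 ≡ 54;  31^20 ≡ 4;  31^24 ≡ 36;  31^30 ≡ 233;  31^40 ≡ 16;  31^48 ≡ 91;  31^60 ≡ 64;  31^80 ≡ 15;  31^120 ≡ 240;  31^240 ≡ 1.
Smallest exponent giving 1 is 240.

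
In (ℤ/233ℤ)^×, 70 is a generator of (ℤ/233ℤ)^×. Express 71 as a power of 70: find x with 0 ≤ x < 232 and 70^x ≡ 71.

8

Baby-step giant-step with m = ceil(sqrt(232)) = 16.
Baby table (70^j mod 233 for j=0..15):
  0:1  1:70  2:7  3:24  4:49  5:168  6:110  7:11
  8:71  9:77  10:31  11:73  12:217  13:45  14:121  15:82
Giant step factor: 70^(-16) ≡ 74 (mod 233).
Scan 71·74^i mod 233 for i = 0, 1, …:
  i=0: 71
Match at i=0, j=8: x = 0·16 + 8 = 8.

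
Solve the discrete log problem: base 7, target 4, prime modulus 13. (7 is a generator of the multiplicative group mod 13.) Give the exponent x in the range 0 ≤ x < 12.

10

Successive powers of 7 modulo 13:
  7^0=1  7^1=7  7^2=10  7^3=5  7^4=9  7^5=11
  7^6=12  7^7=6  7^8=3  7^9=8  7^10=4
So 7^10 ≡ 4 (mod 13), giving x = 10.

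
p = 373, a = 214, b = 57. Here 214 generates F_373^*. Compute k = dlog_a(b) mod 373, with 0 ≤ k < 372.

197

Baby-step giant-step with m = ceil(sqrt(372)) = 20.
Baby table (214^j mod 373 for j=0..19):
  0:1  1:214  2:290  3:142  4:175  5:150  6:22  7:232
  8:39  9:140  10:120  11:316  12:111  13:255  14:112  15:96
  16:29  17:238  18:204  19:15
Giant step factor: 214^(-20) ≡ 170 (mod 373).
Scan 57·170^i mod 373 for i = 0, 1, …:
  i=0: 57   i=1: 365   i=2: 132   i=3: 60
  i=4: 129   i=5: 296   i=6: 338   i=7: 18
  i=8: 76   i=9: 238
Match at i=9, j=17: k = 9·20 + 17 = 197.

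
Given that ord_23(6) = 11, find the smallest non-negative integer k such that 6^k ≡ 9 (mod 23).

Successive powers of 6 modulo 23:
  6^0=1  6^1=6  6^2=13  6^3=9
So 6^3 ≡ 9 (mod 23), giving k = 3.

3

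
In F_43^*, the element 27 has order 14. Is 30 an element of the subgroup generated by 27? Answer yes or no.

no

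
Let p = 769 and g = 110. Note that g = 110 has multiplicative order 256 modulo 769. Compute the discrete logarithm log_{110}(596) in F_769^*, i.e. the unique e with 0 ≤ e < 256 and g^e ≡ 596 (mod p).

32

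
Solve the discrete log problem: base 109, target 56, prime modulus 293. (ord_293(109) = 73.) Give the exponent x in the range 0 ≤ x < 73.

49

Baby-step giant-step with m = ceil(sqrt(73)) = 9.
Baby table (109^j mod 293 for j=0..8):
  0:1  1:109  2:161  3:262  4:137  5:283  6:82  7:148
  8:17
Giant step factor: 109^(-9) ≡ 256 (mod 293).
Scan 56·256^i mod 293 for i = 0, 1, …:
  i=0: 56   i=1: 272   i=2: 191   i=3: 258
  i=4: 123   i=5: 137
Match at i=5, j=4: x = 5·9 + 4 = 49.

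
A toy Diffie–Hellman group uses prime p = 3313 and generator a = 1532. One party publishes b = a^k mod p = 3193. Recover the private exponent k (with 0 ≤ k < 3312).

973

Baby-step giant-step with m = ceil(sqrt(3312)) = 58.
Baby table (1532^j mod 3313 for j=0..57):
  0:1  1:1532  2:1420  3:2112  4:2096  5:775  6:1246  7:584
  8:178  9:1030  10:972  11:1567  12:2032  13:2117  14:3130  15:1249
  16:1867  17:1125  18:740  19:634  20:579  21:2457  22:556  23:351
  24:1026  25:1470  26:2513  27:210  28:359  29:30  30:2891  31:2844
  32:413  33:3246  34:59  35:937  36:955  37:2027  38:1083  39:2656
  40:628  41:1326  42:563  43:1136  44:1027  45:3002  46:620  47:2322
  48:2455  49:805  50:824  51:115  52:591  53:963  54:1031  55:2504
  56:2987  57:831
Giant step factor: 1532^(-58) ≡ 1189 (mod 3313).
Scan 3193·1189^i mod 3313 for i = 0, 1, …:
  i=0: 3193   i=1: 3092   i=2: 2271   i=3: 124
  i=4: 1664   i=5: 635   i=6: 2964   i=7: 2477
  i=8: 3209   i=9: 2238     …   i=15: 1705
  i=16: 3002
Match at i=16, j=45: k = 16·58 + 45 = 973.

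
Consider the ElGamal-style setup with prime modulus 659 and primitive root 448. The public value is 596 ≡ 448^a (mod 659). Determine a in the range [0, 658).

Baby-step giant-step with m = ceil(sqrt(658)) = 26.
Baby table (448^j mod 659 for j=0..25):
  0:1  1:448  2:368  3:114  4:329  5:435  6:475  7:602
  8:165  9:112  10:92  11:358  12:247  13:603  14:613  15:480
  16:206  17:28  18:23  19:419  20:556  21:645  22:318  23:120
  24:381  25:7
Giant step factor: 448^(-26) ≡ 344 (mod 659).
Scan 596·344^i mod 659 for i = 0, 1, …:
  i=0: 596   i=1: 75   i=2: 99   i=3: 447
  i=4: 221   i=5: 239   i=6: 500   i=7: 1
Match at i=7, j=0: a = 7·26 + 0 = 182.

182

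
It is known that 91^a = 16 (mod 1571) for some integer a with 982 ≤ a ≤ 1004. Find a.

992

Compute 91^982 mod 1571 = 834, then multiply by 91 repeatedly:
  91^982=834  91^983=486  91^984=238  91^985=1235  91^986=844
  91^987=1396  91^988=1356  91^989=858  91^990=1099  91^991=1036
  91^992=16
Found 16 at exponent 992.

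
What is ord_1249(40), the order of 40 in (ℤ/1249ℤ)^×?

The order of 40 must divide p − 1 = 1248 = 2^5 · 3 · 13.
Divisors: 1, 2, 3, 4, 6, 8, 12, 13, 16, 24, 26, 32, 39, 48, 52, 78, 96, 104, 156, 208, 312, 416, 624, 1248.
Check each in increasing order: 40^1 ≡ 40;  40^2 ≡ 351;  40^3 ≡ 301;  40^4 ≡ 799;  40^6 ≡ 673;  40^8 ≡ 162;  40^12 ≡ 791;  40^13 ≡ 415;  40^16 ≡ 15;  40^24 ≡ 1181;  40^26 ≡ 1112;  40^32 ≡ 225;  40^39 ≡ 599;  40^48 ≡ 877;  40^52 ≡ 34;  40^78 ≡ 338;  40^96 ≡ 994;  40^104 ≡ 1156;  40^156 ≡ 585;  40^208 ≡ 1155;  40^312 ≡ 1248;  40^416 ≡ 93;  40^624 ≡ 1.
Smallest exponent giving 1 is 624.

624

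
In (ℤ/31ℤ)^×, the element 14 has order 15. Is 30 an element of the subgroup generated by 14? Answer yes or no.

30 ∈ ⟨14⟩ iff 30^15 ≡ 1 (mod 31), since |⟨14⟩| = 15.
30^15 mod 31 = 30.
Since 30 ≠ 1, 30 does not lie in the subgroup.

no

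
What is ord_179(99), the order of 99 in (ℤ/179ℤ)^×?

178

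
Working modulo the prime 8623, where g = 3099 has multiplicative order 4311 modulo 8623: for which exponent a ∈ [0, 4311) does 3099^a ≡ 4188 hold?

Baby-step giant-step with m = ceil(sqrt(4311)) = 66.
Baby table (3099^j mod 8623 for j=0..65):
  0:1  1:3099  2:6402  3:6898  4:485  5:2613  6:690  7:8429
  8:2404  9:8347  10:6976  11:763  12:1835  13:4108  14:3144  15:7889
  16:1806  17:467  18:7192  19:6176  20:4987  21:2297  22:4428  23:3179
  24:4255  25:1678  26:453  27:6921  28:2778  29:3268  30:4130  31:2338
  32:2142  33:6971  34:2514  35:4317  36:4110  37:719  38:3447  39:6979
  40:1437  41:3795  42:7556  43:4599  44:7105  45:3876  46:8508  47:5781
  48:5348  49:46  50:4586  51:1310  52:6880  53:5064  54:8099  55:5871
  56:8322  57:7108  58:4550  59:1845  60:606  61:6803  62:7885  63:6656
  64:728  65:5469
Giant step factor: 3099^(-66) ≡ 1085 (mod 8623).
Scan 4188·1085^i mod 8623 for i = 0, 1, …:
  i=0: 4188   i=1: 8282   i=2: 804   i=3: 1417
  i=4: 2551   i=5: 8475   i=6: 3257   i=7: 7038
  i=8: 4875   i=9: 3476     …   i=18: 5397
  i=19: 728
Match at i=19, j=64: a = 19·66 + 64 = 1318.

1318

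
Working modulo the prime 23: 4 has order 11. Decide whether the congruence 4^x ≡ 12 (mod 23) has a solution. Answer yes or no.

⟨4⟩ has order 11; its elements mod 23 are {1, 2, 3, 4, 6, 8, 9, 12, 13, 16, 18}.
12 is in this set.

yes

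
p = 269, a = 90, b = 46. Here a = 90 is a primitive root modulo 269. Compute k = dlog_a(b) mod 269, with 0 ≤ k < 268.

259

Baby-step giant-step with m = ceil(sqrt(268)) = 17.
Baby table (90^j mod 269 for j=0..16):
  0:1  1:90  2:30  3:10  4:93  5:31  6:100  7:123
  8:41  9:193  10:154  11:141  12:47  13:195  14:65  15:201
  16:67
Giant step factor: 90^(-17) ≡ 257 (mod 269).
Scan 46·257^i mod 269 for i = 0, 1, …:
  i=0: 46   i=1: 255   i=2: 168   i=3: 136
  i=4: 251   i=5: 216   i=6: 98   i=7: 169
  i=8: 124   i=9: 126     …   i=14: 194
  i=15: 93
Match at i=15, j=4: k = 15·17 + 4 = 259.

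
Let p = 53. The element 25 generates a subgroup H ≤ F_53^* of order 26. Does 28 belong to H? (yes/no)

yes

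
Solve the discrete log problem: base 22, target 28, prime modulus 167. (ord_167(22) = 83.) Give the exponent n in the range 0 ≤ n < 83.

20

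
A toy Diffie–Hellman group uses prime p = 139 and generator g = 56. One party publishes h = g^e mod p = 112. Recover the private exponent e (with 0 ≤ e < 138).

Baby-step giant-step with m = ceil(sqrt(138)) = 12.
Baby table (56^j mod 139 for j=0..11):
  0:1  1:56  2:78  3:59  4:107  5:15  6:6  7:58
  8:51  9:76  10:86  11:90
Giant step factor: 56^(-12) ≡ 112 (mod 139).
Scan 112·112^i mod 139 for i = 0, 1, …:
  i=0: 112   i=1: 34   i=2: 55   i=3: 44
  i=4: 63   i=5: 106   i=6: 57   i=7: 129
  i=8: 131   i=9: 77   i=10: 6
Match at i=10, j=6: e = 10·12 + 6 = 126.

126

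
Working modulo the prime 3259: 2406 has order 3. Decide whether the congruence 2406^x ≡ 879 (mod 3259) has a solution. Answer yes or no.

no

879 ∈ ⟨2406⟩ iff 879^3 ≡ 1 (mod 3259), since |⟨2406⟩| = 3.
879^3 mod 3259 = 1911.
Since 1911 ≠ 1, 879 does not lie in the subgroup.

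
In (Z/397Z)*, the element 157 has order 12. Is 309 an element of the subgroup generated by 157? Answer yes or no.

no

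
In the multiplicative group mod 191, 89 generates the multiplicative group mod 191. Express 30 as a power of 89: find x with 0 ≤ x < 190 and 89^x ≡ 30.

140

Baby-step giant-step with m = ceil(sqrt(190)) = 14.
Baby table (89^j mod 191 for j=0..13):
  0:1  1:89  2:90  3:179  4:78  5:66  6:144  7:19
  8:163  9:182  10:154  11:145  12:108  13:62
Giant step factor: 89^(-14) ≡ 100 (mod 191).
Scan 30·100^i mod 191 for i = 0, 1, …:
  i=0: 30   i=1: 135   i=2: 130   i=3: 12
  i=4: 54   i=5: 52   i=6: 43   i=7: 98
  i=8: 59   i=9: 170   i=10: 1
Match at i=10, j=0: x = 10·14 + 0 = 140.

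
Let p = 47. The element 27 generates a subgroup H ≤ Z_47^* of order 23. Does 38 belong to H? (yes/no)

no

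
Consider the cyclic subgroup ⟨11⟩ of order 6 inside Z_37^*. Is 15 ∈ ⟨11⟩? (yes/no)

⟨11⟩ has order 6; its elements mod 37 are {1, 10, 11, 26, 27, 36}.
15 is not in this set.

no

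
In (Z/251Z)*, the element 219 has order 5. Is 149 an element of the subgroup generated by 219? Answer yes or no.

149 ∈ ⟨219⟩ iff 149^5 ≡ 1 (mod 251), since |⟨219⟩| = 5.
149^5 mod 251 = 1.
Since 1 = 1, 149 lies in the subgroup.

yes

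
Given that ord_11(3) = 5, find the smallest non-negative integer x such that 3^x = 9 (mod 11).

Successive powers of 3 modulo 11:
  3^0=1  3^1=3  3^2=9
So 3^2 ≡ 9 (mod 11), giving x = 2.

2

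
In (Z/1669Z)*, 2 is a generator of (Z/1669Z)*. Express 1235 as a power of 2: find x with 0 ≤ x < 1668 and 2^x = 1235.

229

Baby-step giant-step with m = ceil(sqrt(1668)) = 41.
Baby table (2^j mod 1669 for j=0..40):
  0:1  1:2  2:4  3:8  4:16  5:32  6:64  7:128
  8:256  9:512  10:1024  11:379  12:758  13:1516  14:1363  15:1057
  16:445  17:890  18:111  19:222  20:444  21:888  22:107  23:214
  24:428  25:856  26:43  27:86  28:172  29:344  30:688  31:1376
  32:1083  33:497  34:994  35:319  36:638  37:1276  38:883  39:97
  40:194
Giant step factor: 2^(-41) ≡ 271 (mod 1669).
Scan 1235·271^i mod 1669 for i = 0, 1, …:
  i=0: 1235   i=1: 885   i=2: 1168   i=3: 1087
  i=4: 833   i=5: 428
Match at i=5, j=24: x = 5·41 + 24 = 229.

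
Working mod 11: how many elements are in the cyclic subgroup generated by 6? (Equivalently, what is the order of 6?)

10

The order of 6 must divide p − 1 = 10 = 2 · 5.
Divisors: 1, 2, 5, 10.
Check each in increasing order: 6^1 ≡ 6;  6^2 ≡ 3;  6^5 ≡ 10;  6^10 ≡ 1.
Smallest exponent giving 1 is 10.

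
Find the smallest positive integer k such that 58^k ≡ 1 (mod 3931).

The order of 58 must divide p − 1 = 3930 = 2 · 3 · 5 · 131.
Divisors: 1, 2, 3, 5, 6, 10, 15, 30, 131, 262, 393, 655, 786, 1310, 1965, 3930.
Check each in increasing order: 58^1 ≡ 58;  58^2 ≡ 3364;  58^3 ≡ 2493;  58^5 ≡ 1629;  58^6 ≡ 138;  58^10 ≡ 216;  58^15 ≡ 2005;  58^30 ≡ 2543;  58^131 ≡ 3930;  58^262 ≡ 1.
Smallest exponent giving 1 is 262.

262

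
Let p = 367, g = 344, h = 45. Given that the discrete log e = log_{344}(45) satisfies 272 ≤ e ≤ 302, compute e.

Compute 344^272 mod 367 = 290, then multiply by 344 repeatedly:
  344^272=290  344^273=303  344^274=4  344^275=275  344^276=281
  344^277=143  344^278=14  344^279=45
Found 45 at exponent 279.

279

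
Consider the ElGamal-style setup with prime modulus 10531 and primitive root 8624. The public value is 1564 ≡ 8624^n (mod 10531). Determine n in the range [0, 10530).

8468

Baby-step giant-step with m = ceil(sqrt(10530)) = 103.
Baby table (8624^j mod 10531 for j=0..102):
  0:1  1:8624  2:3454  3:5628  4:9024  5:9417  6:7667  7:6590
  8:6884  9:4369  10:8869  11:10134  12:9378  13:8323  14:8787  15:8543
  16:10487  17:10191  18:5989  19:5112  20:3122  21:6892  22:10175  23:4908
  24:2503  25:7853  26:9942  27:6937  28:8608  29:2373  30:3019  31:3224
  32:1936  33:4429  34:10290  35:6754  36:10066  37:2151  38:5133  39:5199
  40:5709  41:1991  42:4854  43:171  44:364  45:898  46:4067  47:5578
  48:9595  49:5213  50:73  51:8223  52:9929  53:135  54:5830  55:2926
  56:1548  57:7175  58:7575  59:3007  60:5046  61:2612  62:79  63:7312
  64:9591  65:2310  66:7319  67:6773  68:5426  69:4591  70:6755  71:8159
  72:5605  73:230  74:3692  75:4595  76:9658  77:913  78:7055  79:4733
  80:9767  81:3670  82:4425  83:7387  84:3469  85:8616  86:8179  87:9589
  88:6124  89:411  90:6048  91:8440  92:6819  93:1952  94:5510  95:2368
  96:2023  97:7016  98:5389  99:1433  100:5329  101:12  102:8709
Giant step factor: 8624^(-103) ≡ 4471 (mod 10531).
Scan 1564·4471^i mod 10531 for i = 0, 1, …:
  i=0: 1564   i=1: 60   i=2: 4985   i=3: 4339
  i=4: 1567   i=5: 2942   i=6: 463   i=7: 5997
  i=8: 661   i=9: 6651     …   i=81: 8974
  i=82: 10175
Match at i=82, j=22: n = 82·103 + 22 = 8468.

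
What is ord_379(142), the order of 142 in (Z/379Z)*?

63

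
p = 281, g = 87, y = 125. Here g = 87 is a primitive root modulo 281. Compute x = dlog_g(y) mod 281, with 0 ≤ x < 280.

246

Baby-step giant-step with m = ceil(sqrt(280)) = 17.
Baby table (87^j mod 281 for j=0..16):
  0:1  1:87  2:263  3:120  4:43  5:88  6:69  7:102
  8:163  9:131  10:157  11:171  12:265  13:13  14:7  15:47
  16:155
Giant step factor: 87^(-17) ≡ 187 (mod 281).
Scan 125·187^i mod 281 for i = 0, 1, …:
  i=0: 125   i=1: 52   i=2: 170   i=3: 37
  i=4: 175   i=5: 129   i=6: 238   i=7: 108
  i=8: 245   i=9: 12     …   i=13: 73
  i=14: 163
Match at i=14, j=8: x = 14·17 + 8 = 246.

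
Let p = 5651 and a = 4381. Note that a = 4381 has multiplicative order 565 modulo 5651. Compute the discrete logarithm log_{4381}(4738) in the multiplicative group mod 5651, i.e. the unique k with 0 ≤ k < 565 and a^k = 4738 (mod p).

Baby-step giant-step with m = ceil(sqrt(565)) = 24.
Baby table (4381^j mod 5651 for j=0..23):
  0:1  1:4381  2:2365  3:2782  4:4386  5:1666  6:3305  7:1343
  8:992  9:333  10:915  11:2056  12:5293  13:2580  14:980  15:4271
  16:790  17:2578  18:3520  19:5192  20:877  21:5108  22:188  23:4233
Giant step factor: 4381^(-24) ≡ 1993 (mod 5651).
Scan 4738·1993^i mod 5651 for i = 0, 1, …:
  i=0: 4738   i=1: 13   i=2: 3305
Match at i=2, j=6: k = 2·24 + 6 = 54.

54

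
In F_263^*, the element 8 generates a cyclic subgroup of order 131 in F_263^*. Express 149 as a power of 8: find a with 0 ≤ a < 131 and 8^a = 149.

9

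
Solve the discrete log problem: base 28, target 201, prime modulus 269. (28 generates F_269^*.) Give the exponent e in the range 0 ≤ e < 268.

37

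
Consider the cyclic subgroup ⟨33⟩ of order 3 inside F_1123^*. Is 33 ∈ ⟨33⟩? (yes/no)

yes

⟨33⟩ has order 3; its elements mod 1123 are {1, 33, 1089}.
33 is in this set.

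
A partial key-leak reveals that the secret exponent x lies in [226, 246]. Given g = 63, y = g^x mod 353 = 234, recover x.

235

Compute 63^226 mod 353 = 323, then multiply by 63 repeatedly:
  63^226=323  63^227=228  63^228=244  63^229=193  63^230=157
  63^231=7  63^232=88  63^233=249  63^234=155  63^235=234
Found 234 at exponent 235.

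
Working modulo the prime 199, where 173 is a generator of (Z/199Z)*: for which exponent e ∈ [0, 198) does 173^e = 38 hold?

Baby-step giant-step with m = ceil(sqrt(198)) = 15.
Baby table (173^j mod 199 for j=0..14):
  0:1  1:173  2:79  3:135  4:72  5:118  6:116  7:168
  8:10  9:138  10:193  11:156  12:123  13:185  14:165
Giant step factor: 173^(-15) ≡ 147 (mod 199).
Scan 38·147^i mod 199 for i = 0, 1, …:
  i=0: 38   i=1: 14   i=2: 68   i=3: 46
  i=4: 195   i=5: 9   i=6: 129   i=7: 58
  i=8: 168
Match at i=8, j=7: e = 8·15 + 7 = 127.

127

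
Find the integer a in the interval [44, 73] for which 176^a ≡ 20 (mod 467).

Compute 176^44 mod 467 = 69, then multiply by 176 repeatedly:
  176^44=69  176^45=2  176^46=352  176^47=308  176^48=36
  176^49=265  176^50=407  176^51=181  176^52=100  176^53=321
  176^54=456  176^55=399  176^56=174  176^57=269  176^58=177
  176^59=330  176^60=172  176^61=384  176^62=336  176^63=294
  176^64=374  176^65=444  176^66=155  176^67=194  176^68=53
  176^69=455  176^70=223  176^71=20
Found 20 at exponent 71.

71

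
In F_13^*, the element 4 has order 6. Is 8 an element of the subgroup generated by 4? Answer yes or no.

no

8 ∈ ⟨4⟩ iff 8^6 ≡ 1 (mod 13), since |⟨4⟩| = 6.
8^6 mod 13 = 12.
Since 12 ≠ 1, 8 does not lie in the subgroup.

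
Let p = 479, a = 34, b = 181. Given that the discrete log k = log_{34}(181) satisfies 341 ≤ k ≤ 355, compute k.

Compute 34^341 mod 479 = 171, then multiply by 34 repeatedly:
  34^341=171  34^342=66  34^343=328  34^344=135  34^345=279
  34^346=385  34^347=157  34^348=69  34^349=430  34^350=250
  34^351=357  34^352=163  34^353=273  34^354=181
Found 181 at exponent 354.

354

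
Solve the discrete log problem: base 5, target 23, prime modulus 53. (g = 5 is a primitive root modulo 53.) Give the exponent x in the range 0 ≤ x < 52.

Baby-step giant-step with m = ceil(sqrt(52)) = 8.
Baby table (5^j mod 53 for j=0..7):
  0:1  1:5  2:25  3:19  4:42  5:51  6:43  7:3
Giant step factor: 5^(-8) ≡ 46 (mod 53).
Scan 23·46^i mod 53 for i = 0, 1, …:
  i=0: 23   i=1: 51
Match at i=1, j=5: x = 1·8 + 5 = 13.

13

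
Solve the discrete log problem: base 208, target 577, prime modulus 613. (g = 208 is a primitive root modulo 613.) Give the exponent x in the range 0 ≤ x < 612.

Baby-step giant-step with m = ceil(sqrt(612)) = 25.
Baby table (208^j mod 613 for j=0..24):
  0:1  1:208  2:354  3:72  4:264  5:355  6:280  7:5
  8:427  9:544  10:360  11:94  12:549  13:174  14:25  15:296
  16:268  17:574  18:470  19:293  20:257  21:125  22:254  23:114
  24:418
Giant step factor: 208^(-25) ≡ 6 (mod 613).
Scan 577·6^i mod 613 for i = 0, 1, …:
  i=0: 577   i=1: 397   i=2: 543   i=3: 193
  i=4: 545   i=5: 205   i=6: 4   i=7: 24
  i=8: 144   i=9: 251   i=10: 280
Match at i=10, j=6: x = 10·25 + 6 = 256.

256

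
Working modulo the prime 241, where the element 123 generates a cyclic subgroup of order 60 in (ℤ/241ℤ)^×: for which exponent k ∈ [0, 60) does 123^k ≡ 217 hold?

34

Baby-step giant-step with m = ceil(sqrt(60)) = 8.
Baby table (123^j mod 241 for j=0..7):
  0:1  1:123  2:187  3:106  4:24  5:60  6:150  7:134
Giant step factor: 123^(-8) ≡ 100 (mod 241).
Scan 217·100^i mod 241 for i = 0, 1, …:
  i=0: 217   i=1: 10   i=2: 36   i=3: 226
  i=4: 187
Match at i=4, j=2: k = 4·8 + 2 = 34.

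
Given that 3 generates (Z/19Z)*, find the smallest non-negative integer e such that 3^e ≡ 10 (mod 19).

11

Successive powers of 3 modulo 19:
  3^0=1  3^1=3  3^2=9  3^3=8  3^4=5  3^5=15
  3^6=7  3^7=2  3^8=6  3^9=18  3^10=16  3^11=10
So 3^11 ≡ 10 (mod 19), giving e = 11.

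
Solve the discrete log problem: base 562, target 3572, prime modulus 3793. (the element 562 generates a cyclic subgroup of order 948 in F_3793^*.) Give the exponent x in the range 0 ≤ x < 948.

Baby-step giant-step with m = ceil(sqrt(948)) = 31.
Baby table (562^j mod 3793 for j=0..30):
  0:1  1:562  2:1025  3:3307  4:3757  5:2526  6:1030  7:2324
  8:1296  9:96  10:850  11:3575  12:2653  13:337  14:3537  15:262
  16:3110  17:3040  18:1630  19:1947  20:1830  21:557  22:2008  23:1975
  24:2394  25:2706  26:3572  27:967  28:1055  29:1202  30:370
Giant step factor: 562^(-31) ≡ 2568 (mod 3793).
Scan 3572·2568^i mod 3793 for i = 0, 1, …:
  i=0: 3572
Match at i=0, j=26: x = 0·31 + 26 = 26.

26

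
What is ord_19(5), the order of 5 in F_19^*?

9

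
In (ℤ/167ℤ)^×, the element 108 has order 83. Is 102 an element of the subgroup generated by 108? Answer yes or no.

no

102 ∈ ⟨108⟩ iff 102^83 ≡ 1 (mod 167), since |⟨108⟩| = 83.
102^83 mod 167 = 166.
Since 166 ≠ 1, 102 does not lie in the subgroup.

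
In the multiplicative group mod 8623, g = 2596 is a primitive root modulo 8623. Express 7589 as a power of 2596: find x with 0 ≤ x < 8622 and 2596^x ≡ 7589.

7443

Baby-step giant-step with m = ceil(sqrt(8622)) = 93.
Baby table (2596^j mod 8623 for j=0..92):
  0:1  1:2596  2:4653  3:6988  4:6679  5:6454  6:95  7:5176
  8:2262  9:8512  10:5026  11:897  12:402  13:209  14:7938  15:6701
  16:3205  17:7608  18:3698  19:2609  20:3909  21:7116  22:2670  23:7051
  24:6390  25:6411  26:566  27:3426  28:3583  29:5874  30:3440  31:5435
  32:2032  33:6419  34:4088  35:6158  36:7749  37:7568  38:3334  39:6195
  40:325  41:7269  42:3200  43:3251  44:6302  45:2161  46:5006  47:715
  48:2195  49:7040  50:3703  51:6966  52:1305  53:7564  54:1573  55:4829
  56:6865  57:6422  58:3253  59:2871  60:2844  61:1736  62:5450  63:6480
  64:7230  65:5432  66:2867  67:1083  68:370  69:3367  70:5633  71:7283
  72:5052  73:8032  74:658  75:814  76:509  77:2045  78:5675  79:4216
  80:2149  81:8346  82:5240  83:4569  84:4499  85:3862  86:5826  87:8177
  88:6289  89:2905  90:4878  91:4724  92:1598
Giant step factor: 2596^(-93) ≡ 8079 (mod 8623).
Scan 7589·8079^i mod 8623 for i = 0, 1, …:
  i=0: 7589   i=1: 2001   i=2: 6577   i=3: 657
  i=4: 4758   i=5: 7171   i=6: 5195   i=7: 2264
  i=8: 1473   i=9: 627     …   i=79: 6391
  i=80: 6988
Match at i=80, j=3: x = 80·93 + 3 = 7443.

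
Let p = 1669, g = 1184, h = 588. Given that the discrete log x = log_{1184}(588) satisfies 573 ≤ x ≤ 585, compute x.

Compute 1184^573 mod 1669 = 173, then multiply by 1184 repeatedly:
  1184^573=173  1184^574=1214  1184^575=367  1184^576=588
Found 588 at exponent 576.

576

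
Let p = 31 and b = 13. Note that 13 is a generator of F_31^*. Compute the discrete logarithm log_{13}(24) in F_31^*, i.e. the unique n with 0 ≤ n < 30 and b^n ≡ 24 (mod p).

Successive powers of 13 modulo 31:
  13^0=1  13^1=13  13^2=14  13^3=27  13^4=10  13^5=6
  13^6=16  13^7=22  13^8=7  13^9=29  13^10=5  13^11=3
  13^12=8  13^13=11  13^14=19  13^15=30  13^16=18  13^17=17
  13^18=4  13^19=21  13^20=25  13^21=15  13^22=9  13^23=24
So 13^23 ≡ 24 (mod 31), giving n = 23.

23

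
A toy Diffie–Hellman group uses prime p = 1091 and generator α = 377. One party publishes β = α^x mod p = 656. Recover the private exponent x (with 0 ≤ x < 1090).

626

Baby-step giant-step with m = ceil(sqrt(1090)) = 34.
Baby table (377^j mod 1091 for j=0..33):
  0:1  1:377  2:299  3:350  4:1030  5:1005  6:308  7:470
  8:448  9:882  10:850  11:787  12:1038  13:748  14:518  15:1088
  16:1051  17:194  18:41  19:183  20:258  21:167  22:772  23:838
  24:627  25:723  26:912  27:159  28:1029  29:628  30:9  31:120
  32:509  33:968
Giant step factor: 377^(-34) ≡ 779 (mod 1091).
Scan 656·779^i mod 1091 for i = 0, 1, …:
  i=0: 656   i=1: 436   i=2: 343   i=3: 993
  i=4: 28   i=5: 1083   i=6: 314   i=7: 222
  i=8: 560   i=9: 931     …   i=17: 369
  i=18: 518
Match at i=18, j=14: x = 18·34 + 14 = 626.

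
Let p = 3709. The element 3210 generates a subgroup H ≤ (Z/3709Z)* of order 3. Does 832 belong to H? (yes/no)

⟨3210⟩ has order 3; its elements mod 3709 are {1, 498, 3210}.
832 is not in this set.

no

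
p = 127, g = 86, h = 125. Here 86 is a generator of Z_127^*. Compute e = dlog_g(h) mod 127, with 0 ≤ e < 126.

45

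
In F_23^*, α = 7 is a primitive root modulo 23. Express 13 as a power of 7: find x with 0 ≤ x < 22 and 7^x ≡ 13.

10

Successive powers of 7 modulo 23:
  7^0=1  7^1=7  7^2=3  7^3=21  7^4=9  7^5=17
  7^6=4  7^7=5  7^8=12  7^9=15  7^10=13
So 7^10 ≡ 13 (mod 23), giving x = 10.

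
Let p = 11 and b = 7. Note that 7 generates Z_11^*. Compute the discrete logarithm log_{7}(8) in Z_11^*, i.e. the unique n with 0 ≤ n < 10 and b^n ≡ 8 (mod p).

9

Successive powers of 7 modulo 11:
  7^0=1  7^1=7  7^2=5  7^3=2  7^4=3  7^5=10
  7^6=4  7^7=6  7^8=9  7^9=8
So 7^9 ≡ 8 (mod 11), giving n = 9.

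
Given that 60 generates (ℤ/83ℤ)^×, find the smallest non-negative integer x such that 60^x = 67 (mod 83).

11

Baby-step giant-step with m = ceil(sqrt(82)) = 10.
Baby table (60^j mod 83 for j=0..9):
  0:1  1:60  2:31  3:34  4:48  5:58  6:77  7:55
  8:63  9:45
Giant step factor: 60^(-10) ≡ 17 (mod 83).
Scan 67·17^i mod 83 for i = 0, 1, …:
  i=0: 67   i=1: 60
Match at i=1, j=1: x = 1·10 + 1 = 11.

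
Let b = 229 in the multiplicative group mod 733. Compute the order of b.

122

The order of 229 must divide p − 1 = 732 = 2^2 · 3 · 61.
Divisors: 1, 2, 3, 4, 6, 12, 61, 122, 183, 244, 366, 732.
Check each in increasing order: 229^1 ≡ 229;  229^2 ≡ 398;  229^3 ≡ 250;  229^4 ≡ 76;  229^6 ≡ 195;  229^12 ≡ 642;  229^61 ≡ 732;  229^122 ≡ 1.
Smallest exponent giving 1 is 122.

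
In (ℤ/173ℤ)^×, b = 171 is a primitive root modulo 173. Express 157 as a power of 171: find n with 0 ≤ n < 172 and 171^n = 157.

90

Baby-step giant-step with m = ceil(sqrt(172)) = 14.
Baby table (171^j mod 173 for j=0..13):
  0:1  1:171  2:4  3:165  4:16  5:141  6:64  7:45
  8:83  9:7  10:159  11:28  12:117  13:112
Giant step factor: 171^(-14) ≡ 78 (mod 173).
Scan 157·78^i mod 173 for i = 0, 1, …:
  i=0: 157   i=1: 136   i=2: 55   i=3: 138
  i=4: 38   i=5: 23   i=6: 64
Match at i=6, j=6: n = 6·14 + 6 = 90.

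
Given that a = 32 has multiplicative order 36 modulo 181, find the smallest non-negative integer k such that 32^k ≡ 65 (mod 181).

28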